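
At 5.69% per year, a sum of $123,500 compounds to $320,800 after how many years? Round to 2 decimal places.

n = ln(320800/123500) / ln(1+0.0569) = ln(2.59757) / 0.055340 = 17.2493 years

17.25 years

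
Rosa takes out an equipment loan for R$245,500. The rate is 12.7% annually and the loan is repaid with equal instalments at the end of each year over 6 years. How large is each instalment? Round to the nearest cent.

Annuity-PV factor = 4.031171; PMT = 245500 / 4.031171 = 60,900.4107

R$60,900.41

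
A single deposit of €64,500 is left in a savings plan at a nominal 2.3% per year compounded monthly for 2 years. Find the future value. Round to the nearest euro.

€67,533

Periodic rate i = 0.023/12 = 0.00191667; n = 2 × 12 = 24 periods.
FV = PV·(1+i)^n = 64,500 × 1.047028 = 67,533.3261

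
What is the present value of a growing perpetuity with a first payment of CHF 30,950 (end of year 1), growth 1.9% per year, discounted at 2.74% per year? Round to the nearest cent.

PV = D₁/(r − g) = 30950/(0.0274 − 0.019) = 3,684,523.8095

CHF 3,684,523.81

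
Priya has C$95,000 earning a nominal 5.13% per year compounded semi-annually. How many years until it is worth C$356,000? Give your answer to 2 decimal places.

Periodic rate i = 0.0513/2 = 0.02565.
(1+i)^n = 356000/95000 = 3.74737, so n = ln 3.74737 / ln 1.02565 = 52.1608 half-years
= 52.1608/2 years

26.08 years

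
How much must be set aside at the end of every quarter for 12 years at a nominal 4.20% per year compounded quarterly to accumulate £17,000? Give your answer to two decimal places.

Periodic rate i = 0.042/4 = 0.0105; n = 12 × 4 = 48 periods.
FV-annuity factor = 61.998618; PMT = 17000 / 61.998618 = 274.1997

£274.20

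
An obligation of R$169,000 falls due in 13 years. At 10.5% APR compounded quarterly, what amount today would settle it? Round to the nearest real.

Periodic rate i = 0.105/4 = 0.02625; n = 13 × 4 = 52 periods.
PV = 169,000 / (1 + 0.02625)^52 = 169,000 / 3.847378 = 43,926.0203

R$43,926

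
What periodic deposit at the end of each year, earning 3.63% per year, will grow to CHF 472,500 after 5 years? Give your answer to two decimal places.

PMT = 472500 / ( [(1+0.0363)^5 − 1] / 0.0363 ) = 472500 / 5.376418 = 87,883.7951

CHF 87,883.80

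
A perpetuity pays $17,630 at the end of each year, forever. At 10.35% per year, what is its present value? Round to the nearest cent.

PV = PMT / i = 17630 / 0.1035 = 170,338.1643

$170,338.16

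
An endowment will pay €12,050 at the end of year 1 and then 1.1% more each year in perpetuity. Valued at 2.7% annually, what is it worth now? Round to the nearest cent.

PV = PMT / (i − g) = 12050 / (0.027 − 0.011) = 12050 / 0.016000 = 753,125.0000

€753,125.00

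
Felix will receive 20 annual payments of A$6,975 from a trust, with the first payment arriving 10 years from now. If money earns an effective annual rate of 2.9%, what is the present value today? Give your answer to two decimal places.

PV at t=9 (ordinary 20-year annuity): 6975 × a(20|0.029) = 6975 × 15.015961 = 104,736.3302
Discount back 9 years: 104,736.3302 × (1+0.029)^(−9) = 104,736.3302 × 0.773146 = 80,976.4960

A$80,976.50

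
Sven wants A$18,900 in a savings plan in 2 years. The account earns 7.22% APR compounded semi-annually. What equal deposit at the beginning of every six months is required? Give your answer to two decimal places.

A$4,320.72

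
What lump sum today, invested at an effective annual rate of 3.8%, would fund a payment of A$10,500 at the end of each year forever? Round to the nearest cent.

PV = PMT / i = 10500 / 0.038 = 276,315.7895

A$276,315.79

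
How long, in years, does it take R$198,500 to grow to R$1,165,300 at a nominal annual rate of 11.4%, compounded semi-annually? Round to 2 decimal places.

15.96 years

Periodic rate i = 0.114/2 = 0.057.
n = ln(1.1653e+06/198500) / ln(1+0.057) = ln(5.87053) / 0.055435 = 31.9285 half-years
= 31.9285/2 years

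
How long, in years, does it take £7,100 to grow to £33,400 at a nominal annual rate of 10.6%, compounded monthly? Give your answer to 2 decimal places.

Periodic rate i = 0.106/12 = 0.00883333.
n = ln(33400/7100) / ln(1+0.00883333) = ln(4.70423) / 0.008795 = 176.0706 months
= 176.0706/12 years

14.67 years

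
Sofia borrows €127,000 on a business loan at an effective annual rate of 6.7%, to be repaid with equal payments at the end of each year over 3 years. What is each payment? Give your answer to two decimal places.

€48,128.54

Annuity-PV factor = 2.638767; PMT = 127000 / 2.638767 = 48,128.5401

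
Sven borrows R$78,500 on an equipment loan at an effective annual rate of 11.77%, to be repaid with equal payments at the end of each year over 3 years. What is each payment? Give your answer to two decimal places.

R$32,554.30

Annuity-PV factor = 2.411356; PMT = 78500 / 2.411356 = 32,554.2968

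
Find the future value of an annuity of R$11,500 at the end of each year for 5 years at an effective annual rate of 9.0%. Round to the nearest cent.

R$68,824.17

FV = PMT · [(1+i)^n − 1] / i = 11500 · 5.984711 = 68,824.1720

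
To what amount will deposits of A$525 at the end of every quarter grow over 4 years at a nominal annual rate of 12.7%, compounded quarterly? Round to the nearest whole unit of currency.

A$10,730

i = 0.127/4 = 0.03175 per quarter; n = 4·4 = 16.
Accumulation factor s(16|0.03175) = 20.437475; FV = 525 × 20.437475 = 10,729.6744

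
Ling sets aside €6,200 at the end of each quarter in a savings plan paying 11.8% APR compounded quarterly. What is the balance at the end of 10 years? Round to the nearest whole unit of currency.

€462,224

With 4 periods per year: i = 0.0295, n = 40.
Accumulation factor s(40|0.0295) = 74.552311; FV = 6200 × 74.552311 = 462,224.3262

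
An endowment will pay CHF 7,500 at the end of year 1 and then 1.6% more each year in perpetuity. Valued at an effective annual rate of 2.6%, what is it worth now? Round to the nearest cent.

CHF 750,000.00

PV = PMT / (i − g) = 7500 / (0.026 − 0.016) = 7500 / 0.010000 = 750,000.0000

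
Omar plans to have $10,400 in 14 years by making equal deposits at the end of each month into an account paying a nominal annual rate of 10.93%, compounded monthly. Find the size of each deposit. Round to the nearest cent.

With 12 periods per year: i = 0.00910833, n = 168.
PMT = 10400 / ( [(1+0.00910833)^168 − 1] / 0.00910833 ) = 10400 / 393.838871 = 26.4067

$26.41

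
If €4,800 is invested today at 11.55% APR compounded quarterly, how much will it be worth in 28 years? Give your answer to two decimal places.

€116,373.50

With 4 periods per year: i = 0.028875, n = 112.
4,800 × (1+0.028875)^112 = 4,800 × 24.244478 = 116,373.4966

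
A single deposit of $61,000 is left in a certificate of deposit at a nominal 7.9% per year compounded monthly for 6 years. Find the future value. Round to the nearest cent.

With 12 periods per year: i = 0.00658333, n = 72.
61,000 × (1+0.00658333)^72 = 61,000 × 1.603913 = 97,838.7219

$97,838.72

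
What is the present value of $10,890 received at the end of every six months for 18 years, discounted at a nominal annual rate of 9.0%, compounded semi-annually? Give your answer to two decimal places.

i = 0.09/2 = 0.045 per half-year; n = 18·2 = 36.
Annuity factor a(36|0.045) = 17.666041; PV = 10890 × 17.666041 = 192,383.1819

$192,383.18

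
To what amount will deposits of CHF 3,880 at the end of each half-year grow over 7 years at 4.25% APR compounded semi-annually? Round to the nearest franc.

Periodic rate i = 0.0425/2 = 0.02125; n = 7 × 2 = 14 periods.
Accumulation factor s(14|0.02125) = 16.108146; FV = 3880 × 16.108146 = 62,499.6050

CHF 62,500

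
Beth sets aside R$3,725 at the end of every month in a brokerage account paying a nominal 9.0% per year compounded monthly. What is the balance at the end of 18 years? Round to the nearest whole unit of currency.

R$1,997,910

i = 0.09/12 = 0.0075 per month; n = 18·12 = 216.
Accumulation factor s(216|0.0075) = 536.351674; FV = 3725 × 536.351674 = 1,997,909.9858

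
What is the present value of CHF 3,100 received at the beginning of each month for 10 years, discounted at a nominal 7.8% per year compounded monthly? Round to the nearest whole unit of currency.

With 12 periods per year: i = 0.0065, n = 120.
Annuity factor a(120|0.0065) × (1+i) = 83.684355; PV = 3100 × 83.684355 = 259,421.5016
Payments are at the start of each period, so multiply by (1+i).

CHF 259,422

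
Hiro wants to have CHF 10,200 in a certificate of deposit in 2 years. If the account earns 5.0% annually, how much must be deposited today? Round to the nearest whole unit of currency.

PV = FV·(1+i)^(−n) = 10,200 × 0.907029 = 9,251.7007

CHF 9,252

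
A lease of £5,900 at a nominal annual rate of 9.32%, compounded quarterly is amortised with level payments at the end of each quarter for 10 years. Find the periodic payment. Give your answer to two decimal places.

Periodic rate i = 0.0932/4 = 0.0233; n = 10 × 4 = 40 periods.
PMT = 5900 / ( [1 − (1+0.0233)^(−40)] / 0.0233 ) = 5900 / 25.836990 = 228.3548

£228.35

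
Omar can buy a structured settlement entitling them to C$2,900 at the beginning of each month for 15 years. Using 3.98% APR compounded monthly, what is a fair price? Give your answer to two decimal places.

With 12 periods per year: i = 0.00331667, n = 180.
Annuity factor a(180|0.00331667) × (1+i) = 135.824499; PV = 2900 × 135.824499 = 393,891.0474
(Beginning-of-period payments → annuity-due factor ×(1+i).)

C$393,891.05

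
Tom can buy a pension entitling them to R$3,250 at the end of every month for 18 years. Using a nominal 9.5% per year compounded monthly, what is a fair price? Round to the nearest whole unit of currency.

R$335,775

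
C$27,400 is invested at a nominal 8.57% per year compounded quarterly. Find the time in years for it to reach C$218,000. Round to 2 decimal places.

Periodic rate i = 0.0857/4 = 0.021425.
n = ln(218000/27400) / ln(1+0.021425) = ln(7.95620) / 0.021199 = 97.8339 quarters
= 97.8339/4 years

24.46 years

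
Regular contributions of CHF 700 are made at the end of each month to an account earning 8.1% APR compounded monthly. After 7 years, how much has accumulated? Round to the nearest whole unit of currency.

CHF 78,775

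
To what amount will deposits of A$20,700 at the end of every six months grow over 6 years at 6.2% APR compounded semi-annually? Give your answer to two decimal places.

A$295,449.55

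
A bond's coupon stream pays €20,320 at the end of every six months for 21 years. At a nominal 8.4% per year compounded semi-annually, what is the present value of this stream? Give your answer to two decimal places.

i = 0.084/2 = 0.042 per half-year; n = 21·2 = 42.
Annuity factor a(42|0.042) = 19.579854; PV = 20320 × 19.579854 = 397,862.6238

€397,862.62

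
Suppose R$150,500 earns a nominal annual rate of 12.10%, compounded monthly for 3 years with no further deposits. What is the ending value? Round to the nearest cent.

i = 0.121/12 = 0.0100833 per month; n = 3·12 = 36.
FV = PV·(1+i)^n = 150,500 × 1.435025 = 215,971.2224

R$215,971.22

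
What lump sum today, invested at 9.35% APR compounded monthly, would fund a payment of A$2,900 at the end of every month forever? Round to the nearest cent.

A$372,192.51

Periodic rate i = 0.0935/12 = 0.00779167.
PV = C/r = 2900/0.00779167 = 372,192.5134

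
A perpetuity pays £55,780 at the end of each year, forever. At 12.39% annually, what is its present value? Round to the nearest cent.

PV = PMT / i = 55780 / 0.1239 = 450,201.7756

£450,201.78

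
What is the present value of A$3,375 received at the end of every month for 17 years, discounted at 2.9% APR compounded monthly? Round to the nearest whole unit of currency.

A$543,043

Periodic rate i = 0.029/12 = 0.00241667; n = 17 × 12 = 204 periods.
PV = PMT · [1 − (1+i)^(−n)] / i = 3375 · 160.901526 = 543,042.6504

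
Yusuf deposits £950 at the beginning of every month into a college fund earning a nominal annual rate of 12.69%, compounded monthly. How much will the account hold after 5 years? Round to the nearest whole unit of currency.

Periodic rate i = 0.1269/12 = 0.010575; n = 5 × 12 = 60 periods.
FV = 950 × [(1+0.010575)^60 − 1] / 0.010575 × (1+i) = 950 × 84.076585 = 79,872.7558
(annuity-due: payments at period start, so ×(1+i).)

£79,873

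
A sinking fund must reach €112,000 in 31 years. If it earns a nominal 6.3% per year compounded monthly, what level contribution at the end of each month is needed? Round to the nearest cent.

i = 0.063/12 = 0.00525 per month; n = 31·12 = 372.
FV-annuity factor = 1145.501226; PMT = 112000 / 1145.501226 = 97.7738

€97.77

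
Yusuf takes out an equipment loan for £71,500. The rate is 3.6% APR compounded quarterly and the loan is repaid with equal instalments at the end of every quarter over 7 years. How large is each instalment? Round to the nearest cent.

£2,900.23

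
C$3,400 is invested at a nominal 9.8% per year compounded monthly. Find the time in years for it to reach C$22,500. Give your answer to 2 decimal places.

Periodic rate i = 0.098/12 = 0.00816667.
(1+i)^n = 22500/3400 = 6.61765, so n = ln 6.61765 / ln 1.00817 = 232.3403 months
= 232.3403/12 years

19.36 years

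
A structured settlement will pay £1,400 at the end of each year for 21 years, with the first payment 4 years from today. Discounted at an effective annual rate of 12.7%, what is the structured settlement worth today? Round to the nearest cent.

PV at t=3 (ordinary 21-year annuity): 1400 × a(21|0.127) = 1400 × 7.234584 = 10,128.4179
Discount back 3 years: 10,128.4179 × (1+0.127)^(−3) = 10,128.4179 × 0.698599 = 7,075.7074

£7,075.71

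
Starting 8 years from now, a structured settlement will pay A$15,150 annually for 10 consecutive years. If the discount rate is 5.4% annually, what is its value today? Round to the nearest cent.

A$79,405.14

PV at t=7 (ordinary 10-year annuity): 15150 × a(10|0.054) = 15150 × 7.573913 = 114,744.7748
PV₀ = 114,744.7748 / (1+0.054)^7 = 114,744.7748 / 1.445055 = 79,405.1448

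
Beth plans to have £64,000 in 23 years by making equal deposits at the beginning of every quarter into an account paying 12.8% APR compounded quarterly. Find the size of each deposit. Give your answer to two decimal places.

£115.81

i = 0.128/4 = 0.032 per quarter; n = 23·4 = 92.
PMT = 64000 / ( [(1+0.032)^92 − 1] / 0.032 × (1+i) ) = 64000 / 552.623400 = 115.8112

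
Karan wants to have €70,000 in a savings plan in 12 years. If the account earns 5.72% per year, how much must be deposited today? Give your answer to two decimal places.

Discount factor = (1+0.0572)^(−12) = 0.512996; PV = 70,000 × 0.512996 = 35,909.7339

€35,909.73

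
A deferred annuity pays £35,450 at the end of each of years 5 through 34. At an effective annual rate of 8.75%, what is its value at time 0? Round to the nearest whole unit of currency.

£266,273

PV at t=4 (ordinary 30-year annuity): 35450 × a(30|0.0875) = 35450 × 10.505758 = 372,429.1156
Discount back 4 years: 372,429.1156 × (1+0.0875)^(−4) = 372,429.1156 × 0.714962 = 266,272.6517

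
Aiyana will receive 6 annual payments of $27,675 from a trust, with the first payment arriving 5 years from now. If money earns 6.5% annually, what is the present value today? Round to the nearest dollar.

$104,142

PV at t=4 (ordinary 6-year annuity): 27675 × a(6|0.065) = 27675 × 4.841014 = 133,975.0502
PV₀ = 133,975.0502 / (1+0.065)^4 = 133,975.0502 / 1.286466 = 104,141.9001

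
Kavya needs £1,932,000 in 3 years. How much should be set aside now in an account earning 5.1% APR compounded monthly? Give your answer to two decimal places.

With 12 periods per year: i = 0.00425, n = 36.
Discount factor = (1+0.00425)^(−36) = 0.858408; PV = 1,932,000 × 0.858408 = 1,658,444.2142

£1,658,444.21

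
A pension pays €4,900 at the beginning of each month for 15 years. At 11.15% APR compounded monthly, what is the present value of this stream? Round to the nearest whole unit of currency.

€431,534

Periodic rate i = 0.1115/12 = 0.00929167; n = 15 × 12 = 180 periods.
Annuity factor a(180|0.00929167) × (1+i) = 88.068231; PV = 4900 × 88.068231 = 431,534.3331
(Beginning-of-period payments → annuity-due factor ×(1+i).)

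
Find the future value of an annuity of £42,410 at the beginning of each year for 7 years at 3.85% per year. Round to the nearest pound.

£346,283

FV = 42410 × [(1+0.0385)^7 − 1] / 0.0385 × (1+i) = 42410 × 8.165126 = 346,282.9976
(annuity-due: payments at period start, so ×(1+i).)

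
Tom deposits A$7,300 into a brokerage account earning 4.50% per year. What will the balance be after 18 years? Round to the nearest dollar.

A$16,122

FV = 7,300 × (1 + 0.045)^18 = 16,121.8950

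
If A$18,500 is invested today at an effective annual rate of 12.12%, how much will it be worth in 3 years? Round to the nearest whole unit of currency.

A$26,075

FV = PV·(1+i)^n = 18,500 × 1.409449 = 26,074.8006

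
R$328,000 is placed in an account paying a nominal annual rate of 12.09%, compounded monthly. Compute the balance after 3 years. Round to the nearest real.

With 12 periods per year: i = 0.010075, n = 36.
FV = 328,000 × (1 + 0.010075)^36 = 470,548.3361

R$470,548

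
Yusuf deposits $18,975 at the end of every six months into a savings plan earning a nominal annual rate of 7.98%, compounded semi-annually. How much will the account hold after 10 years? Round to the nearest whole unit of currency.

$564,453

i = 0.0798/2 = 0.0399 per half-year; n = 10·2 = 20.
Accumulation factor s(20|0.0399) = 29.747200; FV = 18975 × 29.747200 = 564,453.1255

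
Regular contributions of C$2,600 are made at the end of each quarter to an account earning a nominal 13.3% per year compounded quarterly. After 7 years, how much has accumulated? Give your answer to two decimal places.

C$117,208.44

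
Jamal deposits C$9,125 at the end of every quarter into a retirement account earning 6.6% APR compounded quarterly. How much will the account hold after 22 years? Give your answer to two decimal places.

C$1,781,495.24

i = 0.066/4 = 0.0165 per quarter; n = 22·4 = 88.
FV = PMT · [(1+i)^n − 1] / i = 9125 · 195.232355 = 1,781,495.2429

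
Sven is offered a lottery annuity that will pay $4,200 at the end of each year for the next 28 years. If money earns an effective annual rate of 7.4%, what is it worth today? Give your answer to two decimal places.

$49,067.26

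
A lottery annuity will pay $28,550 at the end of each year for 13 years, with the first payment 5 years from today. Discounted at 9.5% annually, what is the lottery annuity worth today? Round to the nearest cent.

$144,792.91

Value one period before first payment (t=4): 28550 × [1 − (1+0.095)^(−13)] / 0.095 = 28550 × 7.291178 = 208,163.1186
PV₀ = 208,163.1186 / (1+0.095)^4 = 208,163.1186 / 1.437661 = 144,792.9141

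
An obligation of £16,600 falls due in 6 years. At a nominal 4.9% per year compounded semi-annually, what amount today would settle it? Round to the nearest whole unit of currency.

i = 0.049/2 = 0.0245 per half-year; n = 6·2 = 12.
PV = 16,600 / (1 + 0.0245)^12 = 16,600 / 1.337037 = 12,415.5092

£12,416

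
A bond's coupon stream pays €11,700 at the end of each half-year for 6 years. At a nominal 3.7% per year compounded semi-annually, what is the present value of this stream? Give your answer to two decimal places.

€124,879.04

Periodic rate i = 0.037/2 = 0.0185; n = 6 × 2 = 12 periods.
Annuity factor a(12|0.0185) = 10.673422; PV = 11700 × 10.673422 = 124,879.0419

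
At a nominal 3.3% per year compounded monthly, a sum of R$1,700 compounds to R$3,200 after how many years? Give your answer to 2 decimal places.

19.19 years

Periodic rate i = 0.033/12 = 0.00275.
n = ln(3200/1700) / ln(1+0.00275) = ln(1.88235) / 0.002746 = 230.3243 months
= 230.3243/12 years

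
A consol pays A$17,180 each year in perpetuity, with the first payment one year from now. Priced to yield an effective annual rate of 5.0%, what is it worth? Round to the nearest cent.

A$343,600.00

PV = C/r = 17180/0.05 = 343,600.0000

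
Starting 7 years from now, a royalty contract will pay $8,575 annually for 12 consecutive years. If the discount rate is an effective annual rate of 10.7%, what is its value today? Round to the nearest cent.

$30,689.06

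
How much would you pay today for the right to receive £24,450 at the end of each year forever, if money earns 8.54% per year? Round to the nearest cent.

£286,299.77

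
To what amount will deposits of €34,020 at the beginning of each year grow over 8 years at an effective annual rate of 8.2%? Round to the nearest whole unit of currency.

FV = 34020 × [(1+0.082)^8 − 1] / 0.082 × (1+i) = 34020 × 11.592308 = 394,370.3078
Payments are at the start of each period, so multiply by (1+i).

€394,370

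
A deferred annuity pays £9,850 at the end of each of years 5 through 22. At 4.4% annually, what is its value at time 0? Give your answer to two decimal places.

£101,633.11

Value one period before first payment (t=4): 9850 × [1 − (1+0.044)^(−18)] / 0.044 = 9850 × 12.257474 = 120,736.1154
PV₀ = 120,736.1154 / (1+0.044)^4 = 120,736.1154 / 1.187960 = 101,633.1074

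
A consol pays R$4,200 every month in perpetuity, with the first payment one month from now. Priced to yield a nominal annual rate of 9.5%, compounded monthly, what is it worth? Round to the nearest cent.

R$530,526.32

Periodic rate i = 0.095/12 = 0.00791667.
PV = C/r = 4200/0.00791667 = 530,526.3158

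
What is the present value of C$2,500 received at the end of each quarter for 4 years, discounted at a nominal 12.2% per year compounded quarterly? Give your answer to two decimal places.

C$31,283.06

Periodic rate i = 0.122/4 = 0.0305; n = 4 × 4 = 16 periods.
Annuity factor a(16|0.0305) = 12.513222; PV = 2500 × 12.513222 = 31,283.0557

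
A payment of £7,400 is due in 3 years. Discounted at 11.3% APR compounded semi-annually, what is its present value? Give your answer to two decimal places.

£5,321.26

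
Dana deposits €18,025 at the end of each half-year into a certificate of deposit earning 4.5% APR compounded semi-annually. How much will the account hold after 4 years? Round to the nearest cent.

€156,081.39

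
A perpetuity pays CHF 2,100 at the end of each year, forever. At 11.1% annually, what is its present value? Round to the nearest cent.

CHF 18,918.92

PV = PMT / i = 2100 / 0.111 = 18,918.9189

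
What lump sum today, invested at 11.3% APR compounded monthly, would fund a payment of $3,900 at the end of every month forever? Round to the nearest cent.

Periodic rate i = 0.113/12 = 0.00941667.
PV = PMT / i = 3900 / 0.00941667 = 414,159.2920

$414,159.29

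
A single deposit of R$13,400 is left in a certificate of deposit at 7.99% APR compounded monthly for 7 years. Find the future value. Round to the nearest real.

R$23,399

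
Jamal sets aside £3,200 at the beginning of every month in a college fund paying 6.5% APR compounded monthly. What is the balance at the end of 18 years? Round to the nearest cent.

Periodic rate i = 0.065/12 = 0.00541667; n = 18 × 12 = 216 periods.
Accumulation factor s(216|0.00541667) × (1+i) = 410.550736; FV = 3200 × 410.550736 = 1,313,762.3561
(annuity-due: payments at period start, so ×(1+i).)

£1,313,762.36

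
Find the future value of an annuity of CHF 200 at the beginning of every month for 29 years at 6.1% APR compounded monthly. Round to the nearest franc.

CHF 191,345

i = 0.061/12 = 0.00508333 per month; n = 29·12 = 348.
Accumulation factor s(348|0.00508333) × (1+i) = 956.726580; FV = 200 × 956.726580 = 191,345.3159
Payments are at the start of each period, so multiply by (1+i).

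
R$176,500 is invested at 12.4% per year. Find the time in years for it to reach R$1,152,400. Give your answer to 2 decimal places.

n = ln(1.1524e+06/176500) / ln(1+0.124) = ln(6.52918) / 0.116894 = 16.0512 years

16.05 years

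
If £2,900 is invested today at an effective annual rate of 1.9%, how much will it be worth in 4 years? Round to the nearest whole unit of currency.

FV = 2,900 × (1 + 0.019)^4 = 3,126.7613

£3,127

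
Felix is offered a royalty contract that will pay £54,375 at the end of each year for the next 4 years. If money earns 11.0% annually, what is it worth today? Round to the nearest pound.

£168,695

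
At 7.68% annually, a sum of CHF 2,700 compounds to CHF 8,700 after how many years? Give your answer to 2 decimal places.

n = ln(8700/2700) / ln(1+0.0768) = ln(3.22222) / 0.073994 = 15.8131 years

15.81 years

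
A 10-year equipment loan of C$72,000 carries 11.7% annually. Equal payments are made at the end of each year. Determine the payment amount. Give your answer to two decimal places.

C$12,586.77

Annuity-PV factor = 5.720291; PMT = 72000 / 5.720291 = 12,586.7721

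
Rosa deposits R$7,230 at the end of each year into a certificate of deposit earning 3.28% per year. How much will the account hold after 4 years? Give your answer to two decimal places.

R$30,374.23

FV = 7230 × [(1+0.0328)^4 − 1] / 0.0328 = 7230 × 4.201139 = 30,374.2324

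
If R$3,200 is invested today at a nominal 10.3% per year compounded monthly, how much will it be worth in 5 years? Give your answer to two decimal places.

R$5,343.89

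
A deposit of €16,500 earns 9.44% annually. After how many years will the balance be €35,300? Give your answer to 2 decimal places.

(1+i)^n = 35300/16500 = 2.13939, so n = ln 2.13939 / ln 1.0944 = 8.4309 years

8.43 years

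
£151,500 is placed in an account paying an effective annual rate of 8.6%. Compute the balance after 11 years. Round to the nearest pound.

£375,440

FV = 151,500 × (1 + 0.086)^11 = 375,440.1465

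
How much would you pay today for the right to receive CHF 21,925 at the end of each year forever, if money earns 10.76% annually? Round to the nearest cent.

PV = C/r = 21925/0.1076 = 203,763.9405

CHF 203,763.94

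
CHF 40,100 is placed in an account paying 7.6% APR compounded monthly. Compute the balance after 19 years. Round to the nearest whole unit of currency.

Periodic rate i = 0.076/12 = 0.00633333; n = 19 × 12 = 228 periods.
40,100 × (1+0.00633333)^228 = 40,100 × 4.218361 = 169,156.2566

CHF 169,156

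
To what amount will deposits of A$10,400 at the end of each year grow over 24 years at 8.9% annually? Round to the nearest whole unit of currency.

A$787,446

FV = PMT · [(1+i)^n − 1] / i = 10400 · 75.715951 = 787,445.8924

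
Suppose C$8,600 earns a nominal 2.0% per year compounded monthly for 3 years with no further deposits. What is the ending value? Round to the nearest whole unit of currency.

C$9,131

With 12 periods per year: i = 0.00166667, n = 36.
8,600 × (1+0.00166667)^36 = 8,600 × 1.061784 = 9,131.3382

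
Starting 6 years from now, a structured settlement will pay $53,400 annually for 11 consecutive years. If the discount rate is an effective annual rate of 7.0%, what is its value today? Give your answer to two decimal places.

PV at t=5 (ordinary 11-year annuity): 53400 × a(11|0.07) = 53400 × 7.498674 = 400,429.2096
PV₀ = 400,429.2096 / (1+0.07)^5 = 400,429.2096 / 1.402552 = 285,500.4923

$285,500.49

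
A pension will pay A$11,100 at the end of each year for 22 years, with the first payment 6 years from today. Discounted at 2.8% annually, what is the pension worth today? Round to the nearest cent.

PV at t=5 (ordinary 22-year annuity): 11100 × a(22|0.028) = 11100 × 16.260978 = 180,496.8610
PV₀ = 180,496.8610 / (1+0.028)^5 = 180,496.8610 / 1.148063 = 157,218.6563

A$157,218.66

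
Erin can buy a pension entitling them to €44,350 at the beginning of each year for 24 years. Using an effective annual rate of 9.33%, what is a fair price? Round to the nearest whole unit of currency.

PV = 44350 × [1 − (1+0.0933)^(−24)] / 0.0933 × (1+i) = 44350 × 10.340545 = 458,603.1551
(Beginning-of-period payments → annuity-due factor ×(1+i).)

€458,603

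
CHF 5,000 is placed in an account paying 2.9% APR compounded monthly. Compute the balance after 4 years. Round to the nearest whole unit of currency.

With 12 periods per year: i = 0.00241667, n = 48.
FV = 5,000 × (1 + 0.00241667)^48 = 5,614.1936

CHF 5,614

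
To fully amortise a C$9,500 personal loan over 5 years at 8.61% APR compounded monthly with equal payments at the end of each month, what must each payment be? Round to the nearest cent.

C$195.41

Periodic rate i = 0.0861/12 = 0.007175; n = 5 × 12 = 60 periods.
PMT = 9500 / ( [1 − (1+0.007175)^(−60)] / 0.007175 ) = 9500 / 48.615461 = 195.4111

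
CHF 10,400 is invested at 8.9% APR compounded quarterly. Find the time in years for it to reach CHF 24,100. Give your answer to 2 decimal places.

Periodic rate i = 0.089/4 = 0.02225.
n = ln(24100/10400) / ln(1+0.02225) = ln(2.31731) / 0.022006 = 38.1897 quarters
= 38.1897/4 years

9.55 years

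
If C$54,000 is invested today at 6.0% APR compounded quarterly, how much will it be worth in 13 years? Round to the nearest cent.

Periodic rate i = 0.06/4 = 0.015; n = 13 × 4 = 52 periods.
54,000 × (1+0.015)^52 = 54,000 × 2.168873 = 117,119.1621

C$117,119.16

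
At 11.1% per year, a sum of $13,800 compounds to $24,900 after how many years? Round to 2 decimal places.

5.61 years

(1+i)^n = 24900/13800 = 1.80435, so n = ln 1.80435 / ln 1.111 = 5.6070 years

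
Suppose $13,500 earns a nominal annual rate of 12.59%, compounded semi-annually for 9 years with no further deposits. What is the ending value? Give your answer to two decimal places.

With 2 periods per year: i = 0.06295, n = 18.
FV = 13,500 × (1 + 0.06295)^18 = 40,510.2405

$40,510.24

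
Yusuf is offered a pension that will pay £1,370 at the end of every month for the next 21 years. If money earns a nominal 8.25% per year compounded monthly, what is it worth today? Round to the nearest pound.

With 12 periods per year: i = 0.006875, n = 252.
PV = 1370 × [1 − (1+0.006875)^(−252)] / 0.006875 = 1370 × 119.579165 = 163,823.4563

£163,823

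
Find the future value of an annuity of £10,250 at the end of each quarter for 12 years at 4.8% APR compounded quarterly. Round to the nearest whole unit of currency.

£660,117

Periodic rate i = 0.048/4 = 0.012; n = 12 × 4 = 48 periods.
FV = 10250 × [(1+0.012)^48 − 1] / 0.012 = 10250 × 64.401652 = 660,116.9356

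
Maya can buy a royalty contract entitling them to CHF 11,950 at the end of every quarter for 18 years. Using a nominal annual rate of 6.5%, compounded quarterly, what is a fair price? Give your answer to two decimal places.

CHF 504,988.94

Periodic rate i = 0.065/4 = 0.01625; n = 18 × 4 = 72 periods.
PV = 11950 × [1 − (1+0.01625)^(−72)] / 0.01625 = 11950 × 42.258489 = 504,988.9412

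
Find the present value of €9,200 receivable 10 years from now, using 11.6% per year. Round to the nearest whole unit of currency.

€3,070

PV = FV·(1+i)^(−n) = 9,200 × 0.333701 = 3,070.0531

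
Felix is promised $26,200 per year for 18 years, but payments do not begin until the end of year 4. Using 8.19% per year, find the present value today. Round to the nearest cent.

Value one period before first payment (t=3): 26200 × [1 − (1+0.0819)^(−18)] / 0.0819 = 26200 × 9.249629 = 242,340.2813
PV₀ = 242,340.2813 / (1+0.0819)^3 = 242,340.2813 / 1.266372 = 191,365.7648

$191,365.76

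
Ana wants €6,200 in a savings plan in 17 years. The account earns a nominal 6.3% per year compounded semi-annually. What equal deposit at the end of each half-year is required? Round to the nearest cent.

€104.41

i = 0.063/2 = 0.0315 per half-year; n = 17·2 = 34.
PMT = 6200 / ( [(1+0.0315)^34 − 1] / 0.0315 ) = 6200 / 59.380186 = 104.4119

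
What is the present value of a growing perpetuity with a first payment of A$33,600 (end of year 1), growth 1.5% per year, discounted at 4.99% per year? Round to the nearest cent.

PV = PMT / (i − g) = 33600 / (0.0499 − 0.015) = 33600 / 0.034900 = 962,750.7163

A$962,750.72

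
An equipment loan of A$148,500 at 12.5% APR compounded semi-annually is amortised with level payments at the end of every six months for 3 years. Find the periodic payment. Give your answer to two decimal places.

i = 0.125/2 = 0.0625 per half-year; n = 3·2 = 6.
PMT = 148500 / ( [1 − (1+0.0625)^(−6)] / 0.0625 ) = 148500 / 4.878936 = 30,436.9658

A$30,436.97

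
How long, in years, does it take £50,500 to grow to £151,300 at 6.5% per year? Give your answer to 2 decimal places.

17.42 years

n = ln(151300/50500) / ln(1+0.065) = ln(2.99604) / 0.062975 = 17.4243 years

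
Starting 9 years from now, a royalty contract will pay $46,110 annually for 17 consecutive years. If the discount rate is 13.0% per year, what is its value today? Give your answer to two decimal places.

PV at t=8 (ordinary 17-year annuity): 46110 × a(17|0.13) = 46110 × 6.729093 = 310,278.4772
PV₀ = 310,278.4772 / (1+0.13)^8 = 310,278.4772 / 2.658444 = 116,714.3091

$116,714.31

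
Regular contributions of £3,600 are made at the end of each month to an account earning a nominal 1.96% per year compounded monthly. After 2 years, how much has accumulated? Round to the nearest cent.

With 12 periods per year: i = 0.00163333, n = 24.
Accumulation factor s(24|0.00163333) = 24.456246; FV = 3600 × 24.456246 = 88,042.4863

£88,042.49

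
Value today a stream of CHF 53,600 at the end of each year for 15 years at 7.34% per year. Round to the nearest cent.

Annuity factor a(15|0.0734) = 8.915505; PV = 53600 × 8.915505 = 477,871.0838

CHF 477,871.08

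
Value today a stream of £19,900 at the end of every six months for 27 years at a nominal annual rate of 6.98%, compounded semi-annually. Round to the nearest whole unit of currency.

With 2 periods per year: i = 0.0349, n = 54.
Annuity factor a(54|0.0349) = 24.158999; PV = 19900 × 24.158999 = 480,764.0815

£480,764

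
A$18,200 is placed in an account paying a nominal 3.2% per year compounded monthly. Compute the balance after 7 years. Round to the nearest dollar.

A$22,763

With 12 periods per year: i = 0.00266667, n = 84.
FV = 18,200 × (1 + 0.00266667)^84 = 22,762.7051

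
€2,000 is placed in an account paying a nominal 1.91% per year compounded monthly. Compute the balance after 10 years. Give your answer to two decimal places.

€2,420.55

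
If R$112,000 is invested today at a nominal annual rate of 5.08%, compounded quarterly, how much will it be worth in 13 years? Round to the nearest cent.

With 4 periods per year: i = 0.0127, n = 52.
FV = PV·(1+i)^n = 112,000 × 1.927534 = 215,883.8436

R$215,883.84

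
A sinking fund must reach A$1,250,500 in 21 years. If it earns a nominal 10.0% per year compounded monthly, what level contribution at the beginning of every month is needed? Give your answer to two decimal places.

Periodic rate i = 0.1/12 = 0.00833333; n = 21 × 12 = 252 periods.
PMT = 1.2505e+06 / ( [(1+0.00833333)^252 − 1] / 0.00833333 × (1+i) ) = 1.2505e+06 / 858.545663 = 1,456.5329

A$1,456.53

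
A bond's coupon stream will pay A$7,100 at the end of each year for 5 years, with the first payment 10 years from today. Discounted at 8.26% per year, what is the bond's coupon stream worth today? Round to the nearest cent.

A$13,783.01

PV at t=9 (ordinary 5-year annuity): 7100 × a(5|0.0826) = 7100 × 3.965498 = 28,155.0391
Discount back 9 years: 28,155.0391 × (1+0.0826)^(−9) = 28,155.0391 × 0.489540 = 13,783.0055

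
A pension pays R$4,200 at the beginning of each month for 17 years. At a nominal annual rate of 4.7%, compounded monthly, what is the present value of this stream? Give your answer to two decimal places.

R$591,579.41

With 12 periods per year: i = 0.00391667, n = 204.
Annuity factor a(204|0.00391667) × (1+i) = 140.852241; PV = 4200 × 140.852241 = 591,579.4119
(Beginning-of-period payments → annuity-due factor ×(1+i).)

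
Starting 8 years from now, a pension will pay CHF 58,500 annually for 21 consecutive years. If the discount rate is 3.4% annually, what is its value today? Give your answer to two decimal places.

PV at t=7 (ordinary 21-year annuity): 58500 × a(21|0.034) = 58500 × 14.837395 = 867,987.6330
PV₀ = 867,987.6330 / (1+0.034)^7 = 867,987.6330 / 1.263699 = 686,862.4365

CHF 686,862.44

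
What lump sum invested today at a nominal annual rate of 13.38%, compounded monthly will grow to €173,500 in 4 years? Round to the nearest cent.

€101,894.64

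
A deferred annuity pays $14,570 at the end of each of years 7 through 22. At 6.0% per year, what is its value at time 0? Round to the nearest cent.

$103,800.43

Value one period before first payment (t=6): 14570 × [1 − (1+0.06)^(−16)] / 0.06 = 14570 × 10.105895 = 147,242.8941
PV₀ = 147,242.8941 / (1+0.06)^6 = 147,242.8941 / 1.418519 = 103,800.4302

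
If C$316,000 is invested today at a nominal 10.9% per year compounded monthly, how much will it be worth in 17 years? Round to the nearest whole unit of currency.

Periodic rate i = 0.109/12 = 0.00908333; n = 17 × 12 = 204 periods.
FV = 316,000 × (1 + 0.00908333)^204 = 1,998,949.6016

C$1,998,950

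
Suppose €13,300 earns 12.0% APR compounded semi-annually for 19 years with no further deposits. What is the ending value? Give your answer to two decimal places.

Periodic rate i = 0.12/2 = 0.06; n = 19 × 2 = 38 periods.
13,300 × (1+0.06)^38 = 13,300 × 9.154252 = 121,751.5562

€121,751.56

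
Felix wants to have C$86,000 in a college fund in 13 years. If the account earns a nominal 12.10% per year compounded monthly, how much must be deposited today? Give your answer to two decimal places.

C$17,979.37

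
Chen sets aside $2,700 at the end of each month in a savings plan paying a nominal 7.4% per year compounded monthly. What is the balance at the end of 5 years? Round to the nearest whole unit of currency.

Periodic rate i = 0.074/12 = 0.00616667; n = 5 × 12 = 60 periods.
FV = PMT · [(1+i)^n − 1] / i = 2700 · 72.339030 = 195,315.3804

$195,315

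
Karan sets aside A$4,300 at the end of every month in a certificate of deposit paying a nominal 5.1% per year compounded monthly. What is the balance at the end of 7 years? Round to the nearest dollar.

A$432,990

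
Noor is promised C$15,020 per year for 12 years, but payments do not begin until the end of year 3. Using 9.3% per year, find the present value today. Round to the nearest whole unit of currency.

Value one period before first payment (t=2): 15020 × [1 − (1+0.093)^(−12)] / 0.093 = 15020 × 7.053767 = 105,947.5763
PV₀ = 105,947.5763 / (1+0.093)^2 = 105,947.5763 / 1.194649 = 88,685.1086

C$88,685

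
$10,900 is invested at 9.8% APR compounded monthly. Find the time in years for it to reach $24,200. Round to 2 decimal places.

Periodic rate i = 0.098/12 = 0.00816667.
(1+i)^n = 24200/10900 = 2.22018, so n = ln 2.22018 / ln 1.00817 = 98.0623 months
= 98.0623/12 years

8.17 years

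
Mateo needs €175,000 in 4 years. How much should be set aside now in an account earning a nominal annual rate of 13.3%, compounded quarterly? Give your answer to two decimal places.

€103,693.47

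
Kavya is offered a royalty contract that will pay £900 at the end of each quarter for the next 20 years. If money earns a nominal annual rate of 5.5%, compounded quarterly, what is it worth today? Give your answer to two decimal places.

i = 0.055/4 = 0.01375 per quarter; n = 20·4 = 80.
Annuity factor a(80|0.01375) = 48.336367; PV = 900 × 48.336367 = 43,502.7305

£43,502.73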